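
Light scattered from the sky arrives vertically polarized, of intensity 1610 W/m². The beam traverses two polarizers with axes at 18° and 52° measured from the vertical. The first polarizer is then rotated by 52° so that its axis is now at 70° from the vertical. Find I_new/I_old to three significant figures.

Before rotation:
I₁ = I₀ cos²(18° − 0°) = I₀ cos²(18°) = 0.9045 I₀.
I₂ = I₁ cos²(52° − 18°) = 0.9045 I₀ · cos²(34°) = 0.6217 I₀.
After rotation:
I₁ = I₀ cos²(70° − 0°) = I₀ cos²(70°) = 0.117 I₀.
I₂ = I₁ cos²(52° − 70°) = 0.117 I₀ · cos²(18°) = 0.1058 I₀.
Ratio = 0.1058 / 0.6217 = 0.1702.

I_new/I_old ≈ 0.170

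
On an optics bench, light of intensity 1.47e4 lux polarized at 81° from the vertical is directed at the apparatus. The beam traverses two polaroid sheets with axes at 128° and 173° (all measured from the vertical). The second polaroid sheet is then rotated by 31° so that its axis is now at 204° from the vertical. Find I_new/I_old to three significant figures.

Before rotation:
By Malus's law, I₁ = I₀ cos²(128° − 81°) = I₀ cos²(47°) = 0.4651 I₀.
I₂ = I₁ cos²(173° − 128°) = 0.4651 I₀ · cos²(45°) = 0.2326 I₀.
After rotation:
I₁ = I₀ cos²(128° − 81°) = I₀ cos²(47°) = 0.4651 I₀.
I₂ = I₁ cos²(204° − 128°) = 0.4651 I₀ · cos²(76°) = 0.02722 I₀.
Ratio = 0.02722 / 0.2326 = 0.1171.

I_new/I_old ≈ 0.117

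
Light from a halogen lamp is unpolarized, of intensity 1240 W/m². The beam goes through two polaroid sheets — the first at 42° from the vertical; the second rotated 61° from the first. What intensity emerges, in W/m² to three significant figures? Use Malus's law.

Unpolarized light through the first polarizer → I₁ = 1240 W/m²/2 = 620 W/m², polarized at 42°.
I₂ = I₁ · cos²(61°) = 620 · 0.235 = 145.7 W/m².

I ≈ 146 W/m²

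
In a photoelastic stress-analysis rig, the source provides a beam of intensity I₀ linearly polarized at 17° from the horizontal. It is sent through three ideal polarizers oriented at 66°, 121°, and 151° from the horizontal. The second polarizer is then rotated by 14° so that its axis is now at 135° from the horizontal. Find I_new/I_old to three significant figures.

I_new/I_old ≈ 0.481

Before rotation:
By Malus's law, I₁ = I₀ cos²(66° − 17°) = I₀ cos²(49°) = 0.4304 I₀.
I₂ = I₁ cos²(121° − 66°) = 0.4304 I₀ · cos²(55°) = 0.1416 I₀.
I₃ = I₂ cos²(151° − 121°) = 0.1416 I₀ · cos²(30°) = 0.1062 I₀.
After rotation:
I₁ = I₀ cos²(66° − 17°) = I₀ cos²(49°) = 0.4304 I₀.
I₂ = I₁ cos²(135° − 66°) = 0.4304 I₀ · cos²(69°) = 0.05528 I₀.
I₃ = I₂ cos²(151° − 135°) = 0.05528 I₀ · cos²(16°) = 0.05108 I₀.
Ratio = 0.05108 / 0.1062 = 0.4809.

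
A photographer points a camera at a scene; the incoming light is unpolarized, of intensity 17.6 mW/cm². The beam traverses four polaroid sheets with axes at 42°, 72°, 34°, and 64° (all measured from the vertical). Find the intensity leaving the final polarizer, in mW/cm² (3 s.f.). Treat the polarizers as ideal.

Unpolarized light through the first polarizer → I₁ = 17.6 mW/cm²/2 = 8.8 mW/cm², polarized at 42°.
I₂ = I₁ · cos²(30°) = 8.8 · 0.75 = 6.6 mW/cm².
I₃ = I₂ · cos²(38°) = 6.6 · 0.621 = 4.098 mW/cm².
I₄ = I₃ · cos²(30°) = 4.098 · 0.75 = 3.074 mW/cm².

I ≈ 3.07 mW/cm²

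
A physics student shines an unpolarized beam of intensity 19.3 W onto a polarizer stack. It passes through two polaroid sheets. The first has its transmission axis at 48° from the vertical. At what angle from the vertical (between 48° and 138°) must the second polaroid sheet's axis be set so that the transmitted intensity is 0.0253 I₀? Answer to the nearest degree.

Unpolarized light through the first polarizer → I₁ = ½ I₀, now polarized at 48°.
Need I₂/I₀ = 0.0253, so cos²(θ − 48°) = 0.0253 / 0.5 = 0.0506.
θ − 48° = arccos(√0.0506) = 77.0°, giving θ ≈ 48 + 77.0 = 125.0°.

θ ≈ 125°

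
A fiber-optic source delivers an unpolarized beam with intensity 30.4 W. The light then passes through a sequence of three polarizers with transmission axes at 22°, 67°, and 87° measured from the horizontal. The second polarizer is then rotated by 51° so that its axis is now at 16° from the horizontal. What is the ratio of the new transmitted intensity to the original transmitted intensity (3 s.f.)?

I_new/I_old ≈ 0.237

Before rotation:
Unpolarized light through the first polarizer → I₁ = ½ I₀, now polarized at 22°.
I₂ = I₁ cos²(67° − 22°) = 0.5 I₀ · cos²(45°) = 0.25 I₀.
I₃ = I₂ cos²(87° − 67°) = 0.25 I₀ · cos²(20°) = 0.2208 I₀.
After rotation:
Unpolarized light through the first polarizer → I₁ = ½ I₀, now polarized at 22°.
I₂ = I₁ cos²(16° − 22°) = 0.5 I₀ · cos²(6°) = 0.4945 I₀.
I₃ = I₂ cos²(87° − 16°) = 0.4945 I₀ · cos²(71°) = 0.05242 I₀.
Ratio = 0.05242 / 0.2208 = 0.2374.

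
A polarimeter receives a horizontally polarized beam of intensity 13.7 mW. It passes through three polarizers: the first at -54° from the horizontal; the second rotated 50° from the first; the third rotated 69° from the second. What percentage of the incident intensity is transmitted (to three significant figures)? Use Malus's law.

By Malus's law, I₁ = 13.7 mW · cos²(54°) = 4.733 mW.
I₂ = I₁ · cos²(50°) = 4.733 · 0.4132 = 1.956 mW.
I₃ = I₂ · cos²(69°) = 1.956 · 0.1284 = 0.2512 mW.
That is 1.833% of the incident intensity.

≈ 1.83%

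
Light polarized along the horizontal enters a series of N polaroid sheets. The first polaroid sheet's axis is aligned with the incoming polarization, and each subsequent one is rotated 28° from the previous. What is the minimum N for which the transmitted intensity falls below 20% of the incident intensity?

N = 8

First polarizer is aligned with the polarization: full transmission.
Each further stage multiplies by cos²(28°) = 0.7796.
After N polarizers: T = 0.7796^(N−1). Require T < 0.20 ⇒ N−1 > ln(0.20)/ln(0.7796) = 6.46, so N−1 ≥ 7 and N = 8.
Check: N=8 gives T = 0.175 < 0.20; N=7 gives T = 0.2245.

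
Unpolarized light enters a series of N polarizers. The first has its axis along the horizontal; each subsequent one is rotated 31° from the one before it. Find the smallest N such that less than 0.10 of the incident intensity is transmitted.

First polarizer halves the unpolarized light: factor 1/2.
Each further stage multiplies by cos²(31°) = 0.7347.
After N polarizers: T = 0.5·0.7347^(N−1). Require T < 0.10 ⇒ N−1 > ln(0.10/0.5)/ln(0.7347) = 5.22, so N−1 ≥ 6 and N = 7.
Check: N=7 gives T = 0.07866 < 0.10; N=6 gives T = 0.1071.

N = 7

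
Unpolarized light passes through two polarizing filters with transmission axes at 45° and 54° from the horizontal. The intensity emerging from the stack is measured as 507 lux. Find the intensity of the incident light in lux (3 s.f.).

I₀ ≈ 1040 lux

Unpolarized light through the first polarizer → I₁ = ½ I₀, now polarized at 45°.
I₂ = I₁ cos²(54° − 45°) = 0.5 I₀ · cos²(9°) = 0.4878 I₀.
So 507 lux = 0.4878 I₀, giving I₀ = 507/0.4878 = 1039 lux.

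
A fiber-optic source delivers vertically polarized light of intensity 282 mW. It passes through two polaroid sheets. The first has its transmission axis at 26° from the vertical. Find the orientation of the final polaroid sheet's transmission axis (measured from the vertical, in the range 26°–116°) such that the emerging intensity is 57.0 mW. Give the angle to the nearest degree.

θ ≈ 86°

I₁ = I₀ cos²(26° − 0°) = I₀ cos²(26°) = 0.8078 I₀.
Target fraction: 57.0 / 282 mW = 0.2021 of I₀.
Need I₂/I₀ = 0.2021, so cos²(θ − 26°) = 0.2021 / 0.8078 = 0.2502.
θ − 26° = arccos(√0.2502) = 60.0°, giving θ ≈ 26 + 60.0 = 86.0°.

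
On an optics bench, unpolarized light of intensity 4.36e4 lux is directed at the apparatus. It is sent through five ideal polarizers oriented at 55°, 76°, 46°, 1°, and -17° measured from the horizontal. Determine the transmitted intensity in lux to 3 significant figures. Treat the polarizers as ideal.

I ≈ 6440 lux

Unpolarized light through the first polarizer → I₁ = 4.36e4 lux/2 = 2.18e+04 lux, polarized at 55°.
I₂ = I₁ · cos²(21°) = 2.18e+04 · 0.8716 = 1.9e+04 lux.
I₃ = I₂ · cos²(30°) = 1.9e+04 · 0.75 = 1.425e+04 lux.
I₄ = I₃ · cos²(45°) = 1.425e+04 · 0.5 = 7125 lux.
I₅ = I₄ · cos²(18°) = 7125 · 0.9045 = 6445 lux.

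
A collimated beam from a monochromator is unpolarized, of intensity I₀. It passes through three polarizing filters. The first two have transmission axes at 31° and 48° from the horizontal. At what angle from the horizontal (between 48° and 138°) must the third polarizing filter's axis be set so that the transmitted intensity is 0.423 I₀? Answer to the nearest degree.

Unpolarized light through the first polarizer → I₁ = ½ I₀, now polarized at 31°.
I₂ = I₁ cos²(48° − 31°) = 0.5 I₀ · cos²(17°) = 0.4573 I₀.
Need I₃/I₀ = 0.423, so cos²(θ − 48°) = 0.423 / 0.4573 = 0.9251.
θ − 48° = arccos(√0.9251) = 15.9°, giving θ ≈ 48 + 15.9 = 63.9°.

θ ≈ 64°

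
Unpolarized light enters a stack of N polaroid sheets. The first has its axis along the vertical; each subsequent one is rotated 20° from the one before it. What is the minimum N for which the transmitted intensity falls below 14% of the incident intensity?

N = 12

First polarizer halves the unpolarized light: factor 1/2.
Each further stage multiplies by cos²(20°) = 0.883.
After N polarizers: T = 0.5·0.883^(N−1). Require T < 0.14 ⇒ N−1 > ln(0.14/0.5)/ln(0.883) = 10.23, so N−1 ≥ 11 and N = 12.
Check: N=12 gives T = 0.1273 < 0.14; N=11 gives T = 0.1441.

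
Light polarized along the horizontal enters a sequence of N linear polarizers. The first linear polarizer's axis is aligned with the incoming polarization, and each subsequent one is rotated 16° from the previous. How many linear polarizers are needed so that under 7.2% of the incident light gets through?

First polarizer is aligned with the polarization: full transmission.
Each further stage multiplies by cos²(16°) = 0.924.
After N polarizers: T = 0.924^(N−1). Require T < 0.072 ⇒ N−1 > ln(0.072)/ln(0.924) = 33.30, so N−1 ≥ 34 and N = 35.
Check: N=35 gives T = 0.06811 < 0.072; N=34 gives T = 0.07371.

N = 35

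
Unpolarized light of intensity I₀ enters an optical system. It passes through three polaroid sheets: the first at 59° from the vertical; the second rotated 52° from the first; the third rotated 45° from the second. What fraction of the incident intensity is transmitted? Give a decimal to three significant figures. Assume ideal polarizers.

Unpolarized light through the first polarizer → I₁ = ½ I₀, now polarized at 59°.
I₂ = I₁ cos²(52°) = 0.5 · 0.379 I₀ = 0.1895 I₀.
I₃ = I₂ cos²(45°) = 0.1895 · 0.5 I₀ = 0.09476 I₀.
Transmitted fraction = 0.09476.

≈ 0.0948 I₀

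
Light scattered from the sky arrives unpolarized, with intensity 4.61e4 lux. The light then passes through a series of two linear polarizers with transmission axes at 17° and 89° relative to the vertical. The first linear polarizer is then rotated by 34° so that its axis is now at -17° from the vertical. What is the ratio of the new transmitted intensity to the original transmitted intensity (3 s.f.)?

I_new/I_old ≈ 0.796

Before rotation:
Unpolarized light through the first polarizer → I₁ = ½ I₀, now polarized at 17°.
I₂ = I₁ cos²(89° − 17°) = 0.5 I₀ · cos²(72°) = 0.04775 I₀.
After rotation:
Unpolarized light through the first polarizer → I₁ = ½ I₀, now polarized at -17°.
Angle between axes 1 and 2: 74°. I₂ = 0.5 I₀ · cos²(74°) = 0.03799 I₀.
Ratio = 0.03799 / 0.04775 = 0.7956.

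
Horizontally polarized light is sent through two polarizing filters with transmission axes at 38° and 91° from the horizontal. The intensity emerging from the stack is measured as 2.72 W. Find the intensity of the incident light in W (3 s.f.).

I₁ = I₀ cos²(38° − 0°) = I₀ cos²(38°) = 0.621 I₀.
I₂ = I₁ cos²(91° − 38°) = 0.621 I₀ · cos²(53°) = 0.2249 I₀.
So 2.72 W = 0.2249 I₀, giving I₀ = 2.72/0.2249 = 12.09 W.

I₀ ≈ 12.1 W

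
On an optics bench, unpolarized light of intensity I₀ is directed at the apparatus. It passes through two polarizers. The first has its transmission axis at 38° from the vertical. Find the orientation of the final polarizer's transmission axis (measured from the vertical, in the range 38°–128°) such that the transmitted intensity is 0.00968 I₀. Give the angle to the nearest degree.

θ ≈ 120°

Unpolarized light through the first polarizer → I₁ = ½ I₀, now polarized at 38°.
Need I₂/I₀ = 0.00968, so cos²(θ − 38°) = 0.00968 / 0.5 = 0.01936.
θ − 38° = arccos(√0.01936) = 82.0°, giving θ ≈ 38 + 82.0 = 120.0°.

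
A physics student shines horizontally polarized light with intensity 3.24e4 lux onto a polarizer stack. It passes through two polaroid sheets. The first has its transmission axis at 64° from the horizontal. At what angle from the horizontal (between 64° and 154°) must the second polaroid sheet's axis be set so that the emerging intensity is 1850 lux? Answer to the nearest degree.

θ ≈ 121°

I₁ = I₀ cos²(64° − 0°) = I₀ cos²(64°) = 0.1922 I₀.
Target fraction: 1850 / 3.24e4 lux = 0.0571 of I₀.
Need I₂/I₀ = 0.0571, so cos²(θ − 64°) = 0.0571 / 0.1922 = 0.2971.
θ − 64° = arccos(√0.2971) = 57.0°, giving θ ≈ 64 + 57.0 = 121.0°.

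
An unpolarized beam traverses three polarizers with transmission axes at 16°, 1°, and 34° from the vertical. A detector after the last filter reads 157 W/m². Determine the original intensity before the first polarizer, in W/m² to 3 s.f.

I₀ ≈ 478 W/m²

Unpolarized light through the first polarizer → I₁ = ½ I₀, now polarized at 16°.
I₂ = I₁ cos²(1° − 16°) = 0.5 I₀ · cos²(15°) = 0.4665 I₀.
I₃ = I₂ cos²(34° − 1°) = 0.4665 I₀ · cos²(33°) = 0.3281 I₀.
So 157 W/m² = 0.3281 I₀, giving I₀ = 157/0.3281 = 478.5 W/m².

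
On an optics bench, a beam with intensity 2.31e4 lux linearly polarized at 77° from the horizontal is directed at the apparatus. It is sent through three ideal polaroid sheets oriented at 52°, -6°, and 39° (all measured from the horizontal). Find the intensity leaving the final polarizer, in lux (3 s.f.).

I ≈ 2660 lux

I₁ = 2.31e4 lux · cos²(25°) = 1.897e+04 lux.
I₂ = I₁ · cos²(58°) = 1.897e+04 · 0.2808 = 5328 lux.
I₃ = I₂ · cos²(45°) = 5328 · 0.5 = 2664 lux.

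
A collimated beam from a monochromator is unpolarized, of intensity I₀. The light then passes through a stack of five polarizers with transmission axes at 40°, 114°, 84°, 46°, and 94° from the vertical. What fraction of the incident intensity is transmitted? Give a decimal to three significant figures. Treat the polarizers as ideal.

≈ 0.00792 I₀

Unpolarized light through the first polarizer → I₁ = ½ I₀, now polarized at 40°.
I₂ = I₁ cos²(114° − 40°) = 0.5 I₀ · cos²(74°) = 0.03799 I₀.
I₃ = I₂ cos²(84° − 114°) = 0.03799 I₀ · cos²(30°) = 0.02849 I₀.
I₄ = I₃ cos²(46° − 84°) = 0.02849 I₀ · cos²(38°) = 0.01769 I₀.
I₅ = I₄ cos²(94° − 46°) = 0.01769 I₀ · cos²(48°) = 0.007921 I₀.
Transmitted fraction = 0.007921.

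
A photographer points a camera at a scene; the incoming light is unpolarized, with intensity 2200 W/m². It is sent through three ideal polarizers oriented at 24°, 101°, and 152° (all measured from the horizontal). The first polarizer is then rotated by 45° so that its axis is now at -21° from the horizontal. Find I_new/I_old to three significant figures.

I_new/I_old ≈ 5.55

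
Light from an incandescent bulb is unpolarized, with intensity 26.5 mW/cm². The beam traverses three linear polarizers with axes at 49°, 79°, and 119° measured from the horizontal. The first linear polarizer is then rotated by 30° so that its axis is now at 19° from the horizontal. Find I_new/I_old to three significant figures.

Before rotation:
Unpolarized light through the first polarizer → I₁ = ½ I₀, now polarized at 49°.
I₂ = I₁ cos²(79° − 49°) = 0.5 I₀ · cos²(30°) = 0.375 I₀.
I₃ = I₂ cos²(119° − 79°) = 0.375 I₀ · cos²(40°) = 0.2201 I₀.
After rotation:
Unpolarized light through the first polarizer → I₁ = ½ I₀, now polarized at 19°.
I₂ = I₁ cos²(79° − 19°) = 0.5 I₀ · cos²(60°) = 0.125 I₀.
I₃ = I₂ cos²(119° − 79°) = 0.125 I₀ · cos²(40°) = 0.07335 I₀.
Ratio = 0.07335 / 0.2201 = 0.3333.

I_new/I_old ≈ 0.333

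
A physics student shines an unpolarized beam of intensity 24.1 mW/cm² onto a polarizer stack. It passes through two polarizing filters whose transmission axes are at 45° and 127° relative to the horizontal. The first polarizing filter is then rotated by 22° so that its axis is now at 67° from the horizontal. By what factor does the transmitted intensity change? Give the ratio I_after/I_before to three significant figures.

Before rotation:
Unpolarized light through the first polarizer → I₁ = ½ I₀, now polarized at 45°.
I₂ = I₁ cos²(127° − 45°) = 0.5 I₀ · cos²(82°) = 0.009685 I₀.
After rotation:
Unpolarized light through the first polarizer → I₁ = ½ I₀, now polarized at 67°.
I₂ = I₁ cos²(127° − 67°) = 0.5 I₀ · cos²(60°) = 0.125 I₀.
Ratio = 0.125 / 0.009685 = 12.91.

I_new/I_old ≈ 12.9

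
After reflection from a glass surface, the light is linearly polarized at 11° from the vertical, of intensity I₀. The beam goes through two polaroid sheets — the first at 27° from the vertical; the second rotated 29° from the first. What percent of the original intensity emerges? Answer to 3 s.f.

By Malus's law, I₁ = I₀ cos²(27° − 11°) = I₀ cos²(16°) = 0.924 I₀.
I₂ = I₁ cos²(29°) = 0.924 · 0.765 I₀ = 0.7068 I₀.
That is 70.68% of the incident intensity.

≈ 70.7%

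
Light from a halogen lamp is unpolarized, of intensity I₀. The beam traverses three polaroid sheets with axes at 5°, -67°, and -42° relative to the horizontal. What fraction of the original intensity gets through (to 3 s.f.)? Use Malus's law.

≈ 0.0392 I₀

Unpolarized light through the first polarizer → I₁ = ½ I₀, now polarized at 5°.
I₂ = I₁ cos²(-67° − 5°) = 0.5 I₀ · cos²(72°) = 0.04775 I₀.
I₃ = I₂ cos²(-42° + 67°) = 0.04775 I₀ · cos²(25°) = 0.03922 I₀.
Transmitted fraction = 0.03922.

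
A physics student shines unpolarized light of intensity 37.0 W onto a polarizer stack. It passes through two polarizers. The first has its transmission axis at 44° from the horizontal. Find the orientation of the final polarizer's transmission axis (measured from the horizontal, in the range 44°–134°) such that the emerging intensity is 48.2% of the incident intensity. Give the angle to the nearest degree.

θ ≈ 55°

Unpolarized light through the first polarizer → I₁ = ½ I₀, now polarized at 44°.
Need I₂/I₀ = 0.482, so cos²(θ − 44°) = 0.482 / 0.5 = 0.964.
θ − 44° = arccos(√0.964) = 10.9°, giving θ ≈ 44 + 10.9 = 54.9°.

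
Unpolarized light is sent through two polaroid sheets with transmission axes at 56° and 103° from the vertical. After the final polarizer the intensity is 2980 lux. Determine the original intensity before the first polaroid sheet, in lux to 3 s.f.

I₀ ≈ 1.28e4 lux

Unpolarized light through the first polarizer → I₁ = ½ I₀, now polarized at 56°.
I₂ = I₁ cos²(103° − 56°) = 0.5 I₀ · cos²(47°) = 0.2326 I₀.
So 2980 lux = 0.2326 I₀, giving I₀ = 2980/0.2326 = 1.281e+04 lux.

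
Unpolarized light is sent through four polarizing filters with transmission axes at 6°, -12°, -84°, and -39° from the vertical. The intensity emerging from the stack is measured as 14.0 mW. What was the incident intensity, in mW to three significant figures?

I₀ ≈ 648 mW

Unpolarized light through the first polarizer → I₁ = ½ I₀, now polarized at 6°.
I₂ = I₁ cos²(-12° − 6°) = 0.5 I₀ · cos²(18°) = 0.4523 I₀.
I₃ = I₂ cos²(-84° + 12°) = 0.4523 I₀ · cos²(72°) = 0.04319 I₀.
I₄ = I₃ cos²(-39° + 84°) = 0.04319 I₀ · cos²(45°) = 0.02159 I₀.
So 14.0 mW = 0.02159 I₀, giving I₀ = 14.0/0.02159 = 648.4 mW.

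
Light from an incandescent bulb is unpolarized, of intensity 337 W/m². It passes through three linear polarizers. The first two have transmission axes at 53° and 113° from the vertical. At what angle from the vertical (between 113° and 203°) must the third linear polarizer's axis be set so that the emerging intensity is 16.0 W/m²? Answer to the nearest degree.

Unpolarized light through the first polarizer → I₁ = ½ I₀, now polarized at 53°.
I₂ = I₁ cos²(113° − 53°) = 0.5 I₀ · cos²(60°) = 0.125 I₀.
Target fraction: 16.0 / 337 W/m² = 0.04748 of I₀.
Need I₃/I₀ = 0.04748, so cos²(θ − 113°) = 0.04748 / 0.125 = 0.3798.
θ − 113° = arccos(√0.3798) = 52.0°, giving θ ≈ 113 + 52.0 = 165.0°.

θ ≈ 165°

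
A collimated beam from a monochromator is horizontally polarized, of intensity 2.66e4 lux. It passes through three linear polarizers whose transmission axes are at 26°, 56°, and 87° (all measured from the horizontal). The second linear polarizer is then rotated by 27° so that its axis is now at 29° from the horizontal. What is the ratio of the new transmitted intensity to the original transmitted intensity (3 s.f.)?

I_new/I_old ≈ 0.508

Before rotation:
I₁ = I₀ cos²(26° − 0°) = I₀ cos²(26°) = 0.8078 I₀.
I₂ = I₁ cos²(56° − 26°) = 0.8078 I₀ · cos²(30°) = 0.6059 I₀.
I₃ = I₂ cos²(87° − 56°) = 0.6059 I₀ · cos²(31°) = 0.4452 I₀.
After rotation:
I₁ = I₀ cos²(26° − 0°) = I₀ cos²(26°) = 0.8078 I₀.
I₂ = I₁ cos²(29° − 26°) = 0.8078 I₀ · cos²(3°) = 0.8056 I₀.
I₃ = I₂ cos²(87° − 29°) = 0.8056 I₀ · cos²(58°) = 0.2262 I₀.
Ratio = 0.2262 / 0.4452 = 0.5082.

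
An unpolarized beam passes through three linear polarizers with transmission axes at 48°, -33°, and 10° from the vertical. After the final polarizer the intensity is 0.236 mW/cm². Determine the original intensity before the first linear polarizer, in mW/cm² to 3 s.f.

I₀ ≈ 36.1 mW/cm²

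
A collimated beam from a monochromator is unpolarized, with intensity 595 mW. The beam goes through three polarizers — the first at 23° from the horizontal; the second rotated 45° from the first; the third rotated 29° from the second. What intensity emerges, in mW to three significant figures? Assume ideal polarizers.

Unpolarized light through the first polarizer → I₁ = 595 mW/2 = 297.5 mW, polarized at 23°.
I₂ = I₁ · cos²(45°) = 297.5 · 0.5 = 148.8 mW.
I₃ = I₂ · cos²(29°) = 148.8 · 0.765 = 113.8 mW.

I ≈ 114 mW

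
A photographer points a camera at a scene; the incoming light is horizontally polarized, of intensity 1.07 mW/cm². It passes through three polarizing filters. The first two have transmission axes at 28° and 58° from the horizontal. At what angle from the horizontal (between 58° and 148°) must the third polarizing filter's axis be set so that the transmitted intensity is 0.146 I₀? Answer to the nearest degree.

θ ≈ 118°

I₁ = I₀ cos²(28° − 0°) = I₀ cos²(28°) = 0.7796 I₀.
I₂ = I₁ cos²(58° − 28°) = 0.7796 I₀ · cos²(30°) = 0.5847 I₀.
Need I₃/I₀ = 0.146, so cos²(θ − 58°) = 0.146 / 0.5847 = 0.2497.
θ − 58° = arccos(√0.2497) = 60.0°, giving θ ≈ 58 + 60.0 = 118.0°.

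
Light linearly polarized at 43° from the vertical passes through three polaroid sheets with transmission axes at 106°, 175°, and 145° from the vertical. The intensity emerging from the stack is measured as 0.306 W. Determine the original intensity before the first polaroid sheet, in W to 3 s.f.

I₀ ≈ 15.4 W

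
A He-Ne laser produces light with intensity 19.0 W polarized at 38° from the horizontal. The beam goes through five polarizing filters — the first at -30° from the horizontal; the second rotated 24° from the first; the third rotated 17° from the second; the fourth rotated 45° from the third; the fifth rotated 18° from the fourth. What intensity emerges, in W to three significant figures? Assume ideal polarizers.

I ≈ 0.920 W

By Malus's law, I₁ = 19.0 W · cos²(68°) = 2.666 W.
I₂ = I₁ · cos²(24°) = 2.666 · 0.8346 = 2.225 W.
I₃ = I₂ · cos²(17°) = 2.225 · 0.9145 = 2.035 W.
I₄ = I₃ · cos²(45°) = 2.035 · 0.5 = 1.017 W.
I₅ = I₄ · cos²(18°) = 1.017 · 0.9045 = 0.9203 W.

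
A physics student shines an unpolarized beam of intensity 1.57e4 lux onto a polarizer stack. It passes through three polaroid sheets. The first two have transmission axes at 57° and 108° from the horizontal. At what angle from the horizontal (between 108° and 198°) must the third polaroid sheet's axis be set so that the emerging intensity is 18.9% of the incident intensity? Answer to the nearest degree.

θ ≈ 120°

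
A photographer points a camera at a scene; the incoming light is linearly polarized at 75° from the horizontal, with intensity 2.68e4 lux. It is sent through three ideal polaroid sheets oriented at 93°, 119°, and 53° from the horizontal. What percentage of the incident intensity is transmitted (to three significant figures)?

I₁ = 2.68e4 lux · cos²(18°) = 2.424e+04 lux.
I₂ = I₁ · cos²(26°) = 2.424e+04 · 0.8078 = 1.958e+04 lux.
I₃ = I₂ · cos²(66°) = 1.958e+04 · 0.1654 = 3240 lux.
That is 12.09% of the incident intensity.

≈ 12.1%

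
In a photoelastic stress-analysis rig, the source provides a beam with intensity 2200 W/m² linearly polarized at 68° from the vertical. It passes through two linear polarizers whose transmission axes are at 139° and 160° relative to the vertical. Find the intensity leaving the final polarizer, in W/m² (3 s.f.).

By Malus's law, I₁ = 2200 W/m² · cos²(71°) = 233.2 W/m².
I₂ = I₁ · cos²(21°) = 233.2 · 0.8716 = 203.2 W/m².

I ≈ 203 W/m²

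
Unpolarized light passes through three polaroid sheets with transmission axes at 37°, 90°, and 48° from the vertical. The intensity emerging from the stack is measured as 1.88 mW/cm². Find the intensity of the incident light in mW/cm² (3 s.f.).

Unpolarized light through the first polarizer → I₁ = ½ I₀, now polarized at 37°.
I₂ = I₁ cos²(90° − 37°) = 0.5 I₀ · cos²(53°) = 0.1811 I₀.
I₃ = I₂ cos²(48° − 90°) = 0.1811 I₀ · cos²(42°) = 0.1 I₀.
So 1.88 mW/cm² = 0.1 I₀, giving I₀ = 1.88/0.1 = 18.8 mW/cm².

I₀ ≈ 18.8 mW/cm²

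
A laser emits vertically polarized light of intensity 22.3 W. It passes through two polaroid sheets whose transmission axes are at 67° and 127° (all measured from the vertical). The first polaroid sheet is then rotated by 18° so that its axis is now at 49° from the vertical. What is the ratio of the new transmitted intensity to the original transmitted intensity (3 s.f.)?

I_new/I_old ≈ 0.487

Before rotation:
I₁ = I₀ cos²(67° − 0°) = I₀ cos²(67°) = 0.1527 I₀.
I₂ = I₁ cos²(127° − 67°) = 0.1527 I₀ · cos²(60°) = 0.03817 I₀.
After rotation:
I₁ = I₀ cos²(49° − 0°) = I₀ cos²(49°) = 0.4304 I₀.
I₂ = I₁ cos²(127° − 49°) = 0.4304 I₀ · cos²(78°) = 0.01861 I₀.
Ratio = 0.01861 / 0.03817 = 0.4875.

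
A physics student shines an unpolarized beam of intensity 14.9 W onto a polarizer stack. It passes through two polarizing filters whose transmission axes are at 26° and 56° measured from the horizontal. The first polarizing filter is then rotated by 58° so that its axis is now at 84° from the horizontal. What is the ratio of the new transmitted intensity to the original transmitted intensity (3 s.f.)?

I_new/I_old ≈ 1.04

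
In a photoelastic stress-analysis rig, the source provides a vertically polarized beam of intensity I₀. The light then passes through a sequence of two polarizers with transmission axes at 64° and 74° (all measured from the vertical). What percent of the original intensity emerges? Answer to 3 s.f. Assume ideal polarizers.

By Malus's law, I₁ = I₀ cos²(64° − 0°) = I₀ cos²(64°) = 0.1922 I₀.
I₂ = I₁ cos²(74° − 64°) = 0.1922 I₀ · cos²(10°) = 0.1864 I₀.
That is 18.64% of the incident intensity.

≈ 18.6%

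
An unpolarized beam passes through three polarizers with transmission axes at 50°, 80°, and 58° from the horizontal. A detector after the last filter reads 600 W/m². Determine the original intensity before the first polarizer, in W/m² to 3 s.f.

Unpolarized light through the first polarizer → I₁ = ½ I₀, now polarized at 50°.
I₂ = I₁ cos²(80° − 50°) = 0.5 I₀ · cos²(30°) = 0.375 I₀.
I₃ = I₂ cos²(58° − 80°) = 0.375 I₀ · cos²(22°) = 0.3224 I₀.
So 600 W/m² = 0.3224 I₀, giving I₀ = 600/0.3224 = 1861 W/m².

I₀ ≈ 1860 W/m²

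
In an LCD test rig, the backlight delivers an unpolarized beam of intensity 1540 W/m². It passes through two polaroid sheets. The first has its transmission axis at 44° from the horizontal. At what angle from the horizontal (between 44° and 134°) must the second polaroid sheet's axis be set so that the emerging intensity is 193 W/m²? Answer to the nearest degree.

θ ≈ 104°

Unpolarized light through the first polarizer → I₁ = ½ I₀, now polarized at 44°.
Target fraction: 193 / 1540 W/m² = 0.1253 of I₀.
Need I₂/I₀ = 0.1253, so cos²(θ − 44°) = 0.1253 / 0.5 = 0.2506.
θ − 44° = arccos(√0.2506) = 60.0°, giving θ ≈ 44 + 60.0 = 104.0°.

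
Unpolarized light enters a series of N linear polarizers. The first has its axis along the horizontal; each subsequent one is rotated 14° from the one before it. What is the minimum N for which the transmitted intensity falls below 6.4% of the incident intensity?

First polarizer halves the unpolarized light: factor 1/2.
Each further stage multiplies by cos²(14°) = 0.9415.
After N polarizers: T = 0.5·0.9415^(N−1). Require T < 0.064 ⇒ N−1 > ln(0.064/0.5)/ln(0.9415) = 34.09, so N−1 ≥ 35 and N = 36.
Check: N=36 gives T = 0.06057 < 0.064; N=35 gives T = 0.06434.

N = 36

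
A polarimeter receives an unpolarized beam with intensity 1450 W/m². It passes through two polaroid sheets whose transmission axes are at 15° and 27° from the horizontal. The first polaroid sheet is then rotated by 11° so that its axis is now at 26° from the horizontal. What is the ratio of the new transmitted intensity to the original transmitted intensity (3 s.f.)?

I_new/I_old ≈ 1.04

Before rotation:
Unpolarized light through the first polarizer → I₁ = ½ I₀, now polarized at 15°.
I₂ = I₁ cos²(27° − 15°) = 0.5 I₀ · cos²(12°) = 0.4784 I₀.
After rotation:
Unpolarized light through the first polarizer → I₁ = ½ I₀, now polarized at 26°.
I₂ = I₁ cos²(27° − 26°) = 0.5 I₀ · cos²(1°) = 0.4998 I₀.
Ratio = 0.4998 / 0.4784 = 1.045.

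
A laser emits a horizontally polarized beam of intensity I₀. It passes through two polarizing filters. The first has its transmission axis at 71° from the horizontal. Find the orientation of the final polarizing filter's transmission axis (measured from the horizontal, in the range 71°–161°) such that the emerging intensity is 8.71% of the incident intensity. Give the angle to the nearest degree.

θ ≈ 96°

I₁ = I₀ cos²(71° − 0°) = I₀ cos²(71°) = 0.106 I₀.
Need I₂/I₀ = 0.0871, so cos²(θ − 71°) = 0.0871 / 0.106 = 0.8217.
θ − 71° = arccos(√0.8217) = 25.0°, giving θ ≈ 71 + 25.0 = 96.0°.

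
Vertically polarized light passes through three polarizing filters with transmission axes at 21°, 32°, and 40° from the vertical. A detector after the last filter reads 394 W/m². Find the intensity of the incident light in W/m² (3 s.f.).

I₀ ≈ 478 W/m²

By Malus's law, I₁ = I₀ cos²(21° − 0°) = I₀ cos²(21°) = 0.8716 I₀.
I₂ = I₁ cos²(32° − 21°) = 0.8716 I₀ · cos²(11°) = 0.8398 I₀.
I₃ = I₂ cos²(40° − 32°) = 0.8398 I₀ · cos²(8°) = 0.8236 I₀.
So 394 W/m² = 0.8236 I₀, giving I₀ = 394/0.8236 = 478.4 W/m².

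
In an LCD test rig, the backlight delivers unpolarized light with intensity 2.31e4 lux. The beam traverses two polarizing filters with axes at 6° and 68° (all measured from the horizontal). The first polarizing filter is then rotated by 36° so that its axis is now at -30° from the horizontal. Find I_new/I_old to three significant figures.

I_new/I_old ≈ 0.0879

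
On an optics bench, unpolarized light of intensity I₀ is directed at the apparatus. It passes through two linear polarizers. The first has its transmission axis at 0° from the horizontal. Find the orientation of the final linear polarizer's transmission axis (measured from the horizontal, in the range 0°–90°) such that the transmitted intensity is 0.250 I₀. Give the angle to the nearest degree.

θ ≈ 45°

Unpolarized light through the first polarizer → I₁ = ½ I₀, now polarized at 0°.
Need I₂/I₀ = 0.25, so cos²(θ − 0°) = 0.25 / 0.5 = 0.5.
θ − 0° = arccos(√0.5) = 45.0°, giving θ ≈ 0 + 45.0 = 45.0°.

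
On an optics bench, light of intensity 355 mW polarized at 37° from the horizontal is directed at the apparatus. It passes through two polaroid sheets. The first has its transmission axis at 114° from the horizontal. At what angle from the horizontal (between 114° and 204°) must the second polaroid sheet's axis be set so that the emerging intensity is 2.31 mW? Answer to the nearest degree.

θ ≈ 183°

I₁ = I₀ cos²(114° − 37°) = I₀ cos²(77°) = 0.0506 I₀.
Target fraction: 2.31 / 355 mW = 0.006507 of I₀.
Need I₂/I₀ = 0.006507, so cos²(θ − 114°) = 0.006507 / 0.0506 = 0.1286.
θ − 114° = arccos(√0.1286) = 69.0°, giving θ ≈ 114 + 69.0 = 183.0°.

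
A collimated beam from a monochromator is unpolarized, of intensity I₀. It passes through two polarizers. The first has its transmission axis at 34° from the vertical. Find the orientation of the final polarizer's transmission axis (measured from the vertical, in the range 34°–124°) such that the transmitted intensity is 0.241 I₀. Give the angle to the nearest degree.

θ ≈ 80°

Unpolarized light through the first polarizer → I₁ = ½ I₀, now polarized at 34°.
Need I₂/I₀ = 0.241, so cos²(θ − 34°) = 0.241 / 0.5 = 0.482.
θ − 34° = arccos(√0.482) = 46.0°, giving θ ≈ 34 + 46.0 = 80.0°.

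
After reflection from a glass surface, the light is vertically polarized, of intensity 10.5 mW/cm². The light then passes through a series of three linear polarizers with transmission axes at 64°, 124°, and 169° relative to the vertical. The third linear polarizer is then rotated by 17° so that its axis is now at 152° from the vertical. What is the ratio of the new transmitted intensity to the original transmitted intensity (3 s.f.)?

I_new/I_old ≈ 1.56

Before rotation:
By Malus's law, I₁ = I₀ cos²(64° − 0°) = I₀ cos²(64°) = 0.1922 I₀.
I₂ = I₁ cos²(124° − 64°) = 0.1922 I₀ · cos²(60°) = 0.04804 I₀.
I₃ = I₂ cos²(169° − 124°) = 0.04804 I₀ · cos²(45°) = 0.02402 I₀.
After rotation:
I₁ = I₀ cos²(64° − 0°) = I₀ cos²(64°) = 0.1922 I₀.
I₂ = I₁ cos²(124° − 64°) = 0.1922 I₀ · cos²(60°) = 0.04804 I₀.
I₃ = I₂ cos²(152° − 124°) = 0.04804 I₀ · cos²(28°) = 0.03745 I₀.
Ratio = 0.03745 / 0.02402 = 1.559.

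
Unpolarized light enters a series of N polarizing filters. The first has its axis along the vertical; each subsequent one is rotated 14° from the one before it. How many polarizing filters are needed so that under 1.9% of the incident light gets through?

N = 56

First polarizer halves the unpolarized light: factor 1/2.
Each further stage multiplies by cos²(14°) = 0.9415.
After N polarizers: T = 0.5·0.9415^(N−1). Require T < 0.019 ⇒ N−1 > ln(0.019/0.5)/ln(0.9415) = 54.22, so N−1 ≥ 55 and N = 56.
Check: N=56 gives T = 0.01813 < 0.019; N=55 gives T = 0.01926.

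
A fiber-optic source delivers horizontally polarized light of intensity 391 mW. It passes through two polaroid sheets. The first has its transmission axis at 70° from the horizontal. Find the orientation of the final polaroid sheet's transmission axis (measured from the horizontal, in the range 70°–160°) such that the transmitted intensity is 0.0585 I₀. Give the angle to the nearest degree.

θ ≈ 115°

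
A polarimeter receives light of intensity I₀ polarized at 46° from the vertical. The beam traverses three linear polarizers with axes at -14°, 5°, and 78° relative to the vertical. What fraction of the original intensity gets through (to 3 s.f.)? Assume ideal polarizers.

I₁ = I₀ cos²(-14° − 46°) = I₀ cos²(60°) = 0.25 I₀.
I₂ = I₁ cos²(5° + 14°) = 0.25 I₀ · cos²(19°) = 0.2235 I₀.
I₃ = I₂ cos²(78° − 5°) = 0.2235 I₀ · cos²(73°) = 0.01911 I₀.
Transmitted fraction = 0.01911.

≈ 0.0191 I₀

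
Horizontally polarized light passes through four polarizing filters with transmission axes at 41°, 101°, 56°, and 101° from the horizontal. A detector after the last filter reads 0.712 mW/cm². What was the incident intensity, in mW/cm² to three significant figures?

I₁ = I₀ cos²(41° − 0°) = I₀ cos²(41°) = 0.5696 I₀.
I₂ = I₁ cos²(101° − 41°) = 0.5696 I₀ · cos²(60°) = 0.1424 I₀.
I₃ = I₂ cos²(56° − 101°) = 0.1424 I₀ · cos²(45°) = 0.0712 I₀.
I₄ = I₃ cos²(101° − 56°) = 0.0712 I₀ · cos²(45°) = 0.0356 I₀.
So 0.712 mW/cm² = 0.0356 I₀, giving I₀ = 0.712/0.0356 = 20 mW/cm².

I₀ ≈ 20.0 mW/cm²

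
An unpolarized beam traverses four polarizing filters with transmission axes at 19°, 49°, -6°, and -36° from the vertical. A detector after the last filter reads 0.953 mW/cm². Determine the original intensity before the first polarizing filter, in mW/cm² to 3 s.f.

Unpolarized light through the first polarizer → I₁ = ½ I₀, now polarized at 19°.
I₂ = I₁ cos²(49° − 19°) = 0.5 I₀ · cos²(30°) = 0.375 I₀.
I₃ = I₂ cos²(-6° − 49°) = 0.375 I₀ · cos²(55°) = 0.1234 I₀.
I₄ = I₃ cos²(-36° + 6°) = 0.1234 I₀ · cos²(30°) = 0.09253 I₀.
So 0.953 mW/cm² = 0.09253 I₀, giving I₀ = 0.953/0.09253 = 10.3 mW/cm².

I₀ ≈ 10.3 mW/cm²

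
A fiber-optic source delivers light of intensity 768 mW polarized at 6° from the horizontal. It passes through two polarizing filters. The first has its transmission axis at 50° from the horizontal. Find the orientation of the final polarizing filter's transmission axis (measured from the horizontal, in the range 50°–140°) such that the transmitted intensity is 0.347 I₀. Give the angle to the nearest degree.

By Malus's law, I₁ = I₀ cos²(50° − 6°) = I₀ cos²(44°) = 0.5174 I₀.
Need I₂/I₀ = 0.347, so cos²(θ − 50°) = 0.347 / 0.5174 = 0.6706.
θ − 50° = arccos(√0.6706) = 35.0°, giving θ ≈ 50 + 35.0 = 85.0°.

θ ≈ 85°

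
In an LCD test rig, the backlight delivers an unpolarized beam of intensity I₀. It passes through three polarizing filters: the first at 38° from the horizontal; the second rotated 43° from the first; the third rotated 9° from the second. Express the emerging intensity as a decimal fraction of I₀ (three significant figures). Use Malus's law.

Unpolarized light through the first polarizer → I₁ = ½ I₀, now polarized at 38°.
I₂ = I₁ cos²(43°) = 0.5 · 0.5349 I₀ = 0.2674 I₀.
I₃ = I₂ cos²(9°) = 0.2674 · 0.9755 I₀ = 0.2609 I₀.
Transmitted fraction = 0.2609.

≈ 0.261 I₀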